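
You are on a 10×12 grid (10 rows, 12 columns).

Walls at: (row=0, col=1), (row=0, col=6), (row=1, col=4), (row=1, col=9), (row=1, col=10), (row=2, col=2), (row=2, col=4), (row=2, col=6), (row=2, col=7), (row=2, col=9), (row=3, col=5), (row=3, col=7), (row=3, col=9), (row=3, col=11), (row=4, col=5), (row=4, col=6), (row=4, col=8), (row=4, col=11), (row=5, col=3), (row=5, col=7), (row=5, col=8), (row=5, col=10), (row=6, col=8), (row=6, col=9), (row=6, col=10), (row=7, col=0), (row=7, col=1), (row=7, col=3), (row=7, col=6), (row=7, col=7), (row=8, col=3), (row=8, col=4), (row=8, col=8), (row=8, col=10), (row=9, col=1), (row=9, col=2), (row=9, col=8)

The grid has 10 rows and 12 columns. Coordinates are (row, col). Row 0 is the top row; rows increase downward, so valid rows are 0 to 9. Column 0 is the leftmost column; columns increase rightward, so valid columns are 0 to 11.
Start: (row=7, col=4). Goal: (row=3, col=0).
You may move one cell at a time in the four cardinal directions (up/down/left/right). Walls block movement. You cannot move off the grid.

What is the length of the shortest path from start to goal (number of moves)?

Answer: Shortest path length: 8

Derivation:
BFS from (row=7, col=4) until reaching (row=3, col=0):
  Distance 0: (row=7, col=4)
  Distance 1: (row=6, col=4), (row=7, col=5)
  Distance 2: (row=5, col=4), (row=6, col=3), (row=6, col=5), (row=8, col=5)
  Distance 3: (row=4, col=4), (row=5, col=5), (row=6, col=2), (row=6, col=6), (row=8, col=6), (row=9, col=5)
  Distance 4: (row=3, col=4), (row=4, col=3), (row=5, col=2), (row=5, col=6), (row=6, col=1), (row=6, col=7), (row=7, col=2), (row=8, col=7), (row=9, col=4), (row=9, col=6)
  Distance 5: (row=3, col=3), (row=4, col=2), (row=5, col=1), (row=6, col=0), (row=8, col=2), (row=9, col=3), (row=9, col=7)
  Distance 6: (row=2, col=3), (row=3, col=2), (row=4, col=1), (row=5, col=0), (row=8, col=1)
  Distance 7: (row=1, col=3), (row=3, col=1), (row=4, col=0), (row=8, col=0)
  Distance 8: (row=0, col=3), (row=1, col=2), (row=2, col=1), (row=3, col=0), (row=9, col=0)  <- goal reached here
One shortest path (8 moves): (row=7, col=4) -> (row=6, col=4) -> (row=6, col=3) -> (row=6, col=2) -> (row=6, col=1) -> (row=6, col=0) -> (row=5, col=0) -> (row=4, col=0) -> (row=3, col=0)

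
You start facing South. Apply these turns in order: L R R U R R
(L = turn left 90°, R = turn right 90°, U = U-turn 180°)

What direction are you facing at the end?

Answer: Final heading: West

Derivation:
Start: South
  L (left (90° counter-clockwise)) -> East
  R (right (90° clockwise)) -> South
  R (right (90° clockwise)) -> West
  U (U-turn (180°)) -> East
  R (right (90° clockwise)) -> South
  R (right (90° clockwise)) -> West
Final: West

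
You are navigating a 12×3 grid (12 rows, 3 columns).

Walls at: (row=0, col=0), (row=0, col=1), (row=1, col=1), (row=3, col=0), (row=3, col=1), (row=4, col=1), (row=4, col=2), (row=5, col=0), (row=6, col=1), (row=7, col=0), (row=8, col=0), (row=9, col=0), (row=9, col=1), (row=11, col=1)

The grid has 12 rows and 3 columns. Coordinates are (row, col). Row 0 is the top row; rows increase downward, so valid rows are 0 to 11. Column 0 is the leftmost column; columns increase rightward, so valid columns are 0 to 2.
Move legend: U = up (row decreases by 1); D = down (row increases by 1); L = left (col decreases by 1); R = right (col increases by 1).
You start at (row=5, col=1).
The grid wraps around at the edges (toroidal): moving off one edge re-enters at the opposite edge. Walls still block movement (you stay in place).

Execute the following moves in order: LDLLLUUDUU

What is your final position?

Answer: Final position: (row=5, col=1)

Derivation:
Start: (row=5, col=1)
  L (left): blocked, stay at (row=5, col=1)
  D (down): blocked, stay at (row=5, col=1)
  [×3]L (left): blocked, stay at (row=5, col=1)
  U (up): blocked, stay at (row=5, col=1)
  U (up): blocked, stay at (row=5, col=1)
  D (down): blocked, stay at (row=5, col=1)
  U (up): blocked, stay at (row=5, col=1)
  U (up): blocked, stay at (row=5, col=1)
Final: (row=5, col=1)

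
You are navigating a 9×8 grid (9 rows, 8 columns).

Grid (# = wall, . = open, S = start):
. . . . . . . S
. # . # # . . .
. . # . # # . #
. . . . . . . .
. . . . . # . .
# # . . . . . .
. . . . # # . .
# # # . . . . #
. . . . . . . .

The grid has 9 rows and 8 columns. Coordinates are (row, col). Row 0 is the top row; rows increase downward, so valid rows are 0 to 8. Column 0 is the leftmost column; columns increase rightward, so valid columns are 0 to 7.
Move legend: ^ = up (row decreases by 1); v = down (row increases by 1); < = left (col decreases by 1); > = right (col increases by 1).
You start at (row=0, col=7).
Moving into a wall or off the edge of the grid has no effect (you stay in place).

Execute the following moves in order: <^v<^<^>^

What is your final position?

Start: (row=0, col=7)
  < (left): (row=0, col=7) -> (row=0, col=6)
  ^ (up): blocked, stay at (row=0, col=6)
  v (down): (row=0, col=6) -> (row=1, col=6)
  < (left): (row=1, col=6) -> (row=1, col=5)
  ^ (up): (row=1, col=5) -> (row=0, col=5)
  < (left): (row=0, col=5) -> (row=0, col=4)
  ^ (up): blocked, stay at (row=0, col=4)
  > (right): (row=0, col=4) -> (row=0, col=5)
  ^ (up): blocked, stay at (row=0, col=5)
Final: (row=0, col=5)

Answer: Final position: (row=0, col=5)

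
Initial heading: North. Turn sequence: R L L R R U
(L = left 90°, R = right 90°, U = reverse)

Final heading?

Start: North
  R (right (90° clockwise)) -> East
  L (left (90° counter-clockwise)) -> North
  L (left (90° counter-clockwise)) -> West
  R (right (90° clockwise)) -> North
  R (right (90° clockwise)) -> East
  U (U-turn (180°)) -> West
Final: West

Answer: Final heading: West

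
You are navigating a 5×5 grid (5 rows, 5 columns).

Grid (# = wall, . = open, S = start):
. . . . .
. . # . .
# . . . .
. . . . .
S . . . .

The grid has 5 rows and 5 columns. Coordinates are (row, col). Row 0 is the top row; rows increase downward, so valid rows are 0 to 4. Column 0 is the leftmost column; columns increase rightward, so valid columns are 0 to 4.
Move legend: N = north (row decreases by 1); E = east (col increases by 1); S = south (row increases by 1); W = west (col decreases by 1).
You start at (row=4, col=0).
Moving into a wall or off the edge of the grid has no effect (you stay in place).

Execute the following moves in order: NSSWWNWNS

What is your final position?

Start: (row=4, col=0)
  N (north): (row=4, col=0) -> (row=3, col=0)
  S (south): (row=3, col=0) -> (row=4, col=0)
  S (south): blocked, stay at (row=4, col=0)
  W (west): blocked, stay at (row=4, col=0)
  W (west): blocked, stay at (row=4, col=0)
  N (north): (row=4, col=0) -> (row=3, col=0)
  W (west): blocked, stay at (row=3, col=0)
  N (north): blocked, stay at (row=3, col=0)
  S (south): (row=3, col=0) -> (row=4, col=0)
Final: (row=4, col=0)

Answer: Final position: (row=4, col=0)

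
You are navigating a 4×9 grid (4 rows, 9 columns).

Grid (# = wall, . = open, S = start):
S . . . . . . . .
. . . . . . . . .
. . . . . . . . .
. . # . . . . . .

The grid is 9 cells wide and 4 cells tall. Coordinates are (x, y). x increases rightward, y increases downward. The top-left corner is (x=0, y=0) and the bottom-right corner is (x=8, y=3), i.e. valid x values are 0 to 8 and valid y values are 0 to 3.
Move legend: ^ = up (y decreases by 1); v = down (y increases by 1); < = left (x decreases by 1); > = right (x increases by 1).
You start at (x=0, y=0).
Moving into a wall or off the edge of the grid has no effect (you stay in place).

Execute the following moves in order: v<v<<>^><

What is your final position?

Start: (x=0, y=0)
  v (down): (x=0, y=0) -> (x=0, y=1)
  < (left): blocked, stay at (x=0, y=1)
  v (down): (x=0, y=1) -> (x=0, y=2)
  < (left): blocked, stay at (x=0, y=2)
  < (left): blocked, stay at (x=0, y=2)
  > (right): (x=0, y=2) -> (x=1, y=2)
  ^ (up): (x=1, y=2) -> (x=1, y=1)
  > (right): (x=1, y=1) -> (x=2, y=1)
  < (left): (x=2, y=1) -> (x=1, y=1)
Final: (x=1, y=1)

Answer: Final position: (x=1, y=1)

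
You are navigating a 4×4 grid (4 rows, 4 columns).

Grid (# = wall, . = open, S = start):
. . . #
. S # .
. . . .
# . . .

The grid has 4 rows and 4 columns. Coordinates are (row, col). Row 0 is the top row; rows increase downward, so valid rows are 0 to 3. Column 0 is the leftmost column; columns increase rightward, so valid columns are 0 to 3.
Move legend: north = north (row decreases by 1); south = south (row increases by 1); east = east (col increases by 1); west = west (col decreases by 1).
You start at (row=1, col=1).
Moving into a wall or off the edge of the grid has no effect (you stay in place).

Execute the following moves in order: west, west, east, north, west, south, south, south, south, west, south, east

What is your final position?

Start: (row=1, col=1)
  west (west): (row=1, col=1) -> (row=1, col=0)
  west (west): blocked, stay at (row=1, col=0)
  east (east): (row=1, col=0) -> (row=1, col=1)
  north (north): (row=1, col=1) -> (row=0, col=1)
  west (west): (row=0, col=1) -> (row=0, col=0)
  south (south): (row=0, col=0) -> (row=1, col=0)
  south (south): (row=1, col=0) -> (row=2, col=0)
  south (south): blocked, stay at (row=2, col=0)
  south (south): blocked, stay at (row=2, col=0)
  west (west): blocked, stay at (row=2, col=0)
  south (south): blocked, stay at (row=2, col=0)
  east (east): (row=2, col=0) -> (row=2, col=1)
Final: (row=2, col=1)

Answer: Final position: (row=2, col=1)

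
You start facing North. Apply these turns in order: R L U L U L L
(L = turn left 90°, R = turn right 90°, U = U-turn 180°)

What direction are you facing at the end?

Start: North
  R (right (90° clockwise)) -> East
  L (left (90° counter-clockwise)) -> North
  U (U-turn (180°)) -> South
  L (left (90° counter-clockwise)) -> East
  U (U-turn (180°)) -> West
  L (left (90° counter-clockwise)) -> South
  L (left (90° counter-clockwise)) -> East
Final: East

Answer: Final heading: East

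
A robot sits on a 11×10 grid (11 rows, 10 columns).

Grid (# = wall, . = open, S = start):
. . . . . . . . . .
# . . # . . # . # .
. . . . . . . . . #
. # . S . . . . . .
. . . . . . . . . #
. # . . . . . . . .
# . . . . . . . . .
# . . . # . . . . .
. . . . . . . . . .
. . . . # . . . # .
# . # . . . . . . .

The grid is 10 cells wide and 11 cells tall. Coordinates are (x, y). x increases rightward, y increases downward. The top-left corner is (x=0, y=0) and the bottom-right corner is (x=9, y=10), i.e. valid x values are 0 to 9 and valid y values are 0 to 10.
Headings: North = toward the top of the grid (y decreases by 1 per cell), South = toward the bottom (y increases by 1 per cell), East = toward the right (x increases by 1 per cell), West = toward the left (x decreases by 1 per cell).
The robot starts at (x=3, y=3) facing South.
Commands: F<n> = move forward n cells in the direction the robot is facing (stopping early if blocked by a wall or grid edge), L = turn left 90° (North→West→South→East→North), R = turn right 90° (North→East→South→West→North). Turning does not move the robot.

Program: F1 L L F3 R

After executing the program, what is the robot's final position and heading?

Start: (x=3, y=3), facing South
  F1: move forward 1, now at (x=3, y=4)
  L: turn left, now facing East
  L: turn left, now facing North
  F3: move forward 2/3 (blocked), now at (x=3, y=2)
  R: turn right, now facing East
Final: (x=3, y=2), facing East

Answer: Final position: (x=3, y=2), facing East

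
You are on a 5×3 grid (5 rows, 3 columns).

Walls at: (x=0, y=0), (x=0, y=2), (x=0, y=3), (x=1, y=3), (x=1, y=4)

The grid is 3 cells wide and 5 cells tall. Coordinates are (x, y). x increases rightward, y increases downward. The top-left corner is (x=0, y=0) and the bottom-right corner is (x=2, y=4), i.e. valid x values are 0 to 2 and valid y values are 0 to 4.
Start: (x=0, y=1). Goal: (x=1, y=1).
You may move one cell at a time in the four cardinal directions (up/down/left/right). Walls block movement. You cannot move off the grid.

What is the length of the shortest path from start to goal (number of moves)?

BFS from (x=0, y=1) until reaching (x=1, y=1):
  Distance 0: (x=0, y=1)
  Distance 1: (x=1, y=1)  <- goal reached here
One shortest path (1 moves): (x=0, y=1) -> (x=1, y=1)

Answer: Shortest path length: 1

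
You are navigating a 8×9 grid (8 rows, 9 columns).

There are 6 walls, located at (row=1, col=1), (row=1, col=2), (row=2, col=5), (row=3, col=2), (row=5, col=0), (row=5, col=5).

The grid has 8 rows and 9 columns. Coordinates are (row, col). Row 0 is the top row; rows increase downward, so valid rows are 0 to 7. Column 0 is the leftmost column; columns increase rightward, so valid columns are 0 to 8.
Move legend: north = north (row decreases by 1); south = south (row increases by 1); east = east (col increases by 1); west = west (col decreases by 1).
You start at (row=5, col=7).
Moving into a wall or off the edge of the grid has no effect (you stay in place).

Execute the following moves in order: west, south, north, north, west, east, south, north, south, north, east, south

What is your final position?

Start: (row=5, col=7)
  west (west): (row=5, col=7) -> (row=5, col=6)
  south (south): (row=5, col=6) -> (row=6, col=6)
  north (north): (row=6, col=6) -> (row=5, col=6)
  north (north): (row=5, col=6) -> (row=4, col=6)
  west (west): (row=4, col=6) -> (row=4, col=5)
  east (east): (row=4, col=5) -> (row=4, col=6)
  south (south): (row=4, col=6) -> (row=5, col=6)
  north (north): (row=5, col=6) -> (row=4, col=6)
  south (south): (row=4, col=6) -> (row=5, col=6)
  north (north): (row=5, col=6) -> (row=4, col=6)
  east (east): (row=4, col=6) -> (row=4, col=7)
  south (south): (row=4, col=7) -> (row=5, col=7)
Final: (row=5, col=7)

Answer: Final position: (row=5, col=7)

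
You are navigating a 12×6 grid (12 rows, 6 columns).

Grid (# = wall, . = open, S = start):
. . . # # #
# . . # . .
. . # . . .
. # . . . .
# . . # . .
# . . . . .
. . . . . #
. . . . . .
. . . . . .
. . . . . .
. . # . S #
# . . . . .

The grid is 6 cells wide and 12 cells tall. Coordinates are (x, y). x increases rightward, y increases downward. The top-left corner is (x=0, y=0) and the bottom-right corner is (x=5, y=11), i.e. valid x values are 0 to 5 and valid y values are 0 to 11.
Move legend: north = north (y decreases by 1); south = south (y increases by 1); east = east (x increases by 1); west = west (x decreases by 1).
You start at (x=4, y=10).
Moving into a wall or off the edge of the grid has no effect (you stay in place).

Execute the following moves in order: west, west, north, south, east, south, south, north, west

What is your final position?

Answer: Final position: (x=3, y=10)

Derivation:
Start: (x=4, y=10)
  west (west): (x=4, y=10) -> (x=3, y=10)
  west (west): blocked, stay at (x=3, y=10)
  north (north): (x=3, y=10) -> (x=3, y=9)
  south (south): (x=3, y=9) -> (x=3, y=10)
  east (east): (x=3, y=10) -> (x=4, y=10)
  south (south): (x=4, y=10) -> (x=4, y=11)
  south (south): blocked, stay at (x=4, y=11)
  north (north): (x=4, y=11) -> (x=4, y=10)
  west (west): (x=4, y=10) -> (x=3, y=10)
Final: (x=3, y=10)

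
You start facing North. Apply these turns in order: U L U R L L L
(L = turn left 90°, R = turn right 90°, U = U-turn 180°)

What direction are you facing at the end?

Start: North
  U (U-turn (180°)) -> South
  L (left (90° counter-clockwise)) -> East
  U (U-turn (180°)) -> West
  R (right (90° clockwise)) -> North
  L (left (90° counter-clockwise)) -> West
  L (left (90° counter-clockwise)) -> South
  L (left (90° counter-clockwise)) -> East
Final: East

Answer: Final heading: East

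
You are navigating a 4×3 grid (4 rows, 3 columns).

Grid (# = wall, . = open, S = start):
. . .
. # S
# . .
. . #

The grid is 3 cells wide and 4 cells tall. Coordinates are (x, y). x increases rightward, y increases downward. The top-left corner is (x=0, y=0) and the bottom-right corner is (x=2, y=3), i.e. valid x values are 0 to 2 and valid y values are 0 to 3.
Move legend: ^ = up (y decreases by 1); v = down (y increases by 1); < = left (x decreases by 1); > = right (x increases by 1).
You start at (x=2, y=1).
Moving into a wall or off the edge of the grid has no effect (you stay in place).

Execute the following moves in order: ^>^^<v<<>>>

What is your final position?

Answer: Final position: (x=2, y=0)

Derivation:
Start: (x=2, y=1)
  ^ (up): (x=2, y=1) -> (x=2, y=0)
  > (right): blocked, stay at (x=2, y=0)
  ^ (up): blocked, stay at (x=2, y=0)
  ^ (up): blocked, stay at (x=2, y=0)
  < (left): (x=2, y=0) -> (x=1, y=0)
  v (down): blocked, stay at (x=1, y=0)
  < (left): (x=1, y=0) -> (x=0, y=0)
  < (left): blocked, stay at (x=0, y=0)
  > (right): (x=0, y=0) -> (x=1, y=0)
  > (right): (x=1, y=0) -> (x=2, y=0)
  > (right): blocked, stay at (x=2, y=0)
Final: (x=2, y=0)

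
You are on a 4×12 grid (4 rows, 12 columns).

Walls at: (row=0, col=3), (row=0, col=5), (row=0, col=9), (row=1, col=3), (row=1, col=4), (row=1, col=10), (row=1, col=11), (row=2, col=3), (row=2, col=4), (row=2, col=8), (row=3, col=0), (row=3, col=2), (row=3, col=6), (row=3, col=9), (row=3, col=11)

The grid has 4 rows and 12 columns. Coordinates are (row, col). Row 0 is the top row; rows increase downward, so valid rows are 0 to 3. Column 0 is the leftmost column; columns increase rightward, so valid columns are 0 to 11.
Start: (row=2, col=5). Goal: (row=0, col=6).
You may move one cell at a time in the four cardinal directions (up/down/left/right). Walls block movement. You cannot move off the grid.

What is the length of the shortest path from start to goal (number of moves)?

Answer: Shortest path length: 3

Derivation:
BFS from (row=2, col=5) until reaching (row=0, col=6):
  Distance 0: (row=2, col=5)
  Distance 1: (row=1, col=5), (row=2, col=6), (row=3, col=5)
  Distance 2: (row=1, col=6), (row=2, col=7), (row=3, col=4)
  Distance 3: (row=0, col=6), (row=1, col=7), (row=3, col=3), (row=3, col=7)  <- goal reached here
One shortest path (3 moves): (row=2, col=5) -> (row=2, col=6) -> (row=1, col=6) -> (row=0, col=6)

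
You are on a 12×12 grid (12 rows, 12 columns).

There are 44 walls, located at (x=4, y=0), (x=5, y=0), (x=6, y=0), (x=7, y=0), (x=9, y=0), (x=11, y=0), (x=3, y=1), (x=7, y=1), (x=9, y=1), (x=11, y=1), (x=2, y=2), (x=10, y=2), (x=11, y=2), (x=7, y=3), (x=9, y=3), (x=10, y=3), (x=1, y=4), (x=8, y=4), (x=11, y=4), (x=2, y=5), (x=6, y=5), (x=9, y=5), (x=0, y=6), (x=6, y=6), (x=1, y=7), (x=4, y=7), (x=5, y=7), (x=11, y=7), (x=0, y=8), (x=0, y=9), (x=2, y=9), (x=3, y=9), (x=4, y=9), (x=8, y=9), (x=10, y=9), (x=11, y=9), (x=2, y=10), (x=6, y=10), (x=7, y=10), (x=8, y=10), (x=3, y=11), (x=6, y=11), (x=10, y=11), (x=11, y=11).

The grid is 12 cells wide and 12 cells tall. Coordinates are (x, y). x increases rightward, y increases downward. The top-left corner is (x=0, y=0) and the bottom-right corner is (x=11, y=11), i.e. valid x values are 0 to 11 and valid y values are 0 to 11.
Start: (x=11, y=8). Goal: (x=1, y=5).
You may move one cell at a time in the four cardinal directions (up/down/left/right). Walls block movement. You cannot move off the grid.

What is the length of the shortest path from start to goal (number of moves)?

Answer: Shortest path length: 13

Derivation:
BFS from (x=11, y=8) until reaching (x=1, y=5):
  Distance 0: (x=11, y=8)
  Distance 1: (x=10, y=8)
  Distance 2: (x=10, y=7), (x=9, y=8)
  Distance 3: (x=10, y=6), (x=9, y=7), (x=8, y=8), (x=9, y=9)
  Distance 4: (x=10, y=5), (x=9, y=6), (x=11, y=6), (x=8, y=7), (x=7, y=8), (x=9, y=10)
  Distance 5: (x=10, y=4), (x=11, y=5), (x=8, y=6), (x=7, y=7), (x=6, y=8), (x=7, y=9), (x=10, y=10), (x=9, y=11)
  Distance 6: (x=9, y=4), (x=8, y=5), (x=7, y=6), (x=6, y=7), (x=5, y=8), (x=6, y=9), (x=11, y=10), (x=8, y=11)
  Distance 7: (x=7, y=5), (x=4, y=8), (x=5, y=9), (x=7, y=11)
  Distance 8: (x=7, y=4), (x=3, y=8), (x=5, y=10)
  Distance 9: (x=6, y=4), (x=3, y=7), (x=2, y=8), (x=4, y=10), (x=5, y=11)
  Distance 10: (x=6, y=3), (x=5, y=4), (x=3, y=6), (x=2, y=7), (x=1, y=8), (x=3, y=10), (x=4, y=11)
  Distance 11: (x=6, y=2), (x=5, y=3), (x=4, y=4), (x=3, y=5), (x=5, y=5), (x=2, y=6), (x=4, y=6), (x=1, y=9)
  Distance 12: (x=6, y=1), (x=5, y=2), (x=7, y=2), (x=4, y=3), (x=3, y=4), (x=4, y=5), (x=1, y=6), (x=5, y=6), (x=1, y=10)
  Distance 13: (x=5, y=1), (x=4, y=2), (x=8, y=2), (x=3, y=3), (x=2, y=4), (x=1, y=5), (x=0, y=10), (x=1, y=11)  <- goal reached here
One shortest path (13 moves): (x=11, y=8) -> (x=10, y=8) -> (x=9, y=8) -> (x=8, y=8) -> (x=7, y=8) -> (x=6, y=8) -> (x=5, y=8) -> (x=4, y=8) -> (x=3, y=8) -> (x=2, y=8) -> (x=2, y=7) -> (x=2, y=6) -> (x=1, y=6) -> (x=1, y=5)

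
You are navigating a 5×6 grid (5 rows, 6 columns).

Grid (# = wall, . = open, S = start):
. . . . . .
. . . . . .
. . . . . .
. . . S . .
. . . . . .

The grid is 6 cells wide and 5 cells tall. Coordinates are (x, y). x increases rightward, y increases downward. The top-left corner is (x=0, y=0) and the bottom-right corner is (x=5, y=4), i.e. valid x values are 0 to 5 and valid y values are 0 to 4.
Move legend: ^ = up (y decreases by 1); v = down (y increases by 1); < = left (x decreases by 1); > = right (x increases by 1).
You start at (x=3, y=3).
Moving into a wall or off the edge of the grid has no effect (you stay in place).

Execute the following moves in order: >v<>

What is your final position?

Start: (x=3, y=3)
  > (right): (x=3, y=3) -> (x=4, y=3)
  v (down): (x=4, y=3) -> (x=4, y=4)
  < (left): (x=4, y=4) -> (x=3, y=4)
  > (right): (x=3, y=4) -> (x=4, y=4)
Final: (x=4, y=4)

Answer: Final position: (x=4, y=4)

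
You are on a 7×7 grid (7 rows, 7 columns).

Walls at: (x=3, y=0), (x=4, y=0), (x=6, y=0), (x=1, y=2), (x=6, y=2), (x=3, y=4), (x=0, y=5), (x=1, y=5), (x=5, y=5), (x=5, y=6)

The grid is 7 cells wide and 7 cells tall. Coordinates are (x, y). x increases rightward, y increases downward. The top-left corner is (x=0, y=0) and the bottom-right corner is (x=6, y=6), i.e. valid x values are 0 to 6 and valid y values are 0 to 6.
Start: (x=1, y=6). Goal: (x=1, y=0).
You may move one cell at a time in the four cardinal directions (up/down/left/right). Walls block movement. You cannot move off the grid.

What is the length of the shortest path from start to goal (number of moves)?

BFS from (x=1, y=6) until reaching (x=1, y=0):
  Distance 0: (x=1, y=6)
  Distance 1: (x=0, y=6), (x=2, y=6)
  Distance 2: (x=2, y=5), (x=3, y=6)
  Distance 3: (x=2, y=4), (x=3, y=5), (x=4, y=6)
  Distance 4: (x=2, y=3), (x=1, y=4), (x=4, y=5)
  Distance 5: (x=2, y=2), (x=1, y=3), (x=3, y=3), (x=0, y=4), (x=4, y=4)
  Distance 6: (x=2, y=1), (x=3, y=2), (x=0, y=3), (x=4, y=3), (x=5, y=4)
  Distance 7: (x=2, y=0), (x=1, y=1), (x=3, y=1), (x=0, y=2), (x=4, y=2), (x=5, y=3), (x=6, y=4)
  Distance 8: (x=1, y=0), (x=0, y=1), (x=4, y=1), (x=5, y=2), (x=6, y=3), (x=6, y=5)  <- goal reached here
One shortest path (8 moves): (x=1, y=6) -> (x=2, y=6) -> (x=2, y=5) -> (x=2, y=4) -> (x=2, y=3) -> (x=2, y=2) -> (x=2, y=1) -> (x=1, y=1) -> (x=1, y=0)

Answer: Shortest path length: 8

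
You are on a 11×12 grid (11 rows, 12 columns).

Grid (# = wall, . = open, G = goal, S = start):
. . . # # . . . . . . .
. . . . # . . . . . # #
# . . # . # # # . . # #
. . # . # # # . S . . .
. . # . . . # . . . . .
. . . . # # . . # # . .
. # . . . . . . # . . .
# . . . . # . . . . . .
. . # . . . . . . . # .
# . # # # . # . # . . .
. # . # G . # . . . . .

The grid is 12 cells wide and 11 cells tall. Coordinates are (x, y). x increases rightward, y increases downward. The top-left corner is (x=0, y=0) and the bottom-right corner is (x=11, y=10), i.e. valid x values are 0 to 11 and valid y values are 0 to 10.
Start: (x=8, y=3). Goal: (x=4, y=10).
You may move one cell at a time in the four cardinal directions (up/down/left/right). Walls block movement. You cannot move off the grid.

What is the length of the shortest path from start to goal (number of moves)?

BFS from (x=8, y=3) until reaching (x=4, y=10):
  Distance 0: (x=8, y=3)
  Distance 1: (x=8, y=2), (x=7, y=3), (x=9, y=3), (x=8, y=4)
  Distance 2: (x=8, y=1), (x=9, y=2), (x=10, y=3), (x=7, y=4), (x=9, y=4)
  Distance 3: (x=8, y=0), (x=7, y=1), (x=9, y=1), (x=11, y=3), (x=10, y=4), (x=7, y=5)
  Distance 4: (x=7, y=0), (x=9, y=0), (x=6, y=1), (x=11, y=4), (x=6, y=5), (x=10, y=5), (x=7, y=6)
  Distance 5: (x=6, y=0), (x=10, y=0), (x=5, y=1), (x=11, y=5), (x=6, y=6), (x=10, y=6), (x=7, y=7)
  Distance 6: (x=5, y=0), (x=11, y=0), (x=5, y=6), (x=9, y=6), (x=11, y=6), (x=6, y=7), (x=8, y=7), (x=10, y=7), (x=7, y=8)
  Distance 7: (x=4, y=6), (x=9, y=7), (x=11, y=7), (x=6, y=8), (x=8, y=8), (x=7, y=9)
  Distance 8: (x=3, y=6), (x=4, y=7), (x=5, y=8), (x=9, y=8), (x=11, y=8), (x=7, y=10)
  Distance 9: (x=3, y=5), (x=2, y=6), (x=3, y=7), (x=4, y=8), (x=5, y=9), (x=9, y=9), (x=11, y=9), (x=8, y=10)
  Distance 10: (x=3, y=4), (x=2, y=5), (x=2, y=7), (x=3, y=8), (x=10, y=9), (x=5, y=10), (x=9, y=10), (x=11, y=10)
  Distance 11: (x=3, y=3), (x=4, y=4), (x=1, y=5), (x=1, y=7), (x=4, y=10), (x=10, y=10)  <- goal reached here
One shortest path (11 moves): (x=8, y=3) -> (x=7, y=3) -> (x=7, y=4) -> (x=7, y=5) -> (x=6, y=5) -> (x=6, y=6) -> (x=6, y=7) -> (x=6, y=8) -> (x=5, y=8) -> (x=5, y=9) -> (x=5, y=10) -> (x=4, y=10)

Answer: Shortest path length: 11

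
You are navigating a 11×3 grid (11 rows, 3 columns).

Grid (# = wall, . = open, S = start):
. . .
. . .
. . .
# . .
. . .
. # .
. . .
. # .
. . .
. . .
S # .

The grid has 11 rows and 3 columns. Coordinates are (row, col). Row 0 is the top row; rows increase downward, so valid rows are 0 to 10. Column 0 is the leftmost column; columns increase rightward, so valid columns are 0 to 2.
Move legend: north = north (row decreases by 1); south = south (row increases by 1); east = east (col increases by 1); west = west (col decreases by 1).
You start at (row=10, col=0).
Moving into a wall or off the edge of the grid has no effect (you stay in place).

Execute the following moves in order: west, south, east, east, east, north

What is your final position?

Start: (row=10, col=0)
  west (west): blocked, stay at (row=10, col=0)
  south (south): blocked, stay at (row=10, col=0)
  [×3]east (east): blocked, stay at (row=10, col=0)
  north (north): (row=10, col=0) -> (row=9, col=0)
Final: (row=9, col=0)

Answer: Final position: (row=9, col=0)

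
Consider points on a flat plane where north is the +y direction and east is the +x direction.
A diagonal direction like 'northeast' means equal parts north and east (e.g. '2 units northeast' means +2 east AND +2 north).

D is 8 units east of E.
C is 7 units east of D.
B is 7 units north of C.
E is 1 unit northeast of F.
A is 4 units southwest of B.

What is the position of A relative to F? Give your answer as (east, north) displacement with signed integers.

Answer: A is at (east=12, north=4) relative to F.

Derivation:
Place F at the origin (east=0, north=0).
  E is 1 unit northeast of F: delta (east=+1, north=+1); E at (east=1, north=1).
  D is 8 units east of E: delta (east=+8, north=+0); D at (east=9, north=1).
  C is 7 units east of D: delta (east=+7, north=+0); C at (east=16, north=1).
  B is 7 units north of C: delta (east=+0, north=+7); B at (east=16, north=8).
  A is 4 units southwest of B: delta (east=-4, north=-4); A at (east=12, north=4).
Therefore A relative to F: (east=12, north=4).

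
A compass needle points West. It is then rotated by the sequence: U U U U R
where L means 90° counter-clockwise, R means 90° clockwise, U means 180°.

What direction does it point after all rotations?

Start: West
  U (U-turn (180°)) -> East
  U (U-turn (180°)) -> West
  U (U-turn (180°)) -> East
  U (U-turn (180°)) -> West
  R (right (90° clockwise)) -> North
Final: North

Answer: Final heading: North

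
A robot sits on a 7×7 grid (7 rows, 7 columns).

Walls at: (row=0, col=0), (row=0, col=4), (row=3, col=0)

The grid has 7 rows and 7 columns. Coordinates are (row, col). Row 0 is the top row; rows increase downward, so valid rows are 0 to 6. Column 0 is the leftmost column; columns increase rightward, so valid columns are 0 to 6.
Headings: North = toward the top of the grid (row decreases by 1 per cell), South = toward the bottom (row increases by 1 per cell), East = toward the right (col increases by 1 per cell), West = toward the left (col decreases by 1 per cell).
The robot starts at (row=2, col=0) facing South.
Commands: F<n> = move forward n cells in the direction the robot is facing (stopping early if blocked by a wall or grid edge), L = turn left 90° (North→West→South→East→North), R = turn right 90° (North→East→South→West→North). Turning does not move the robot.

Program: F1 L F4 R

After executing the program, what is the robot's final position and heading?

Answer: Final position: (row=2, col=4), facing South

Derivation:
Start: (row=2, col=0), facing South
  F1: move forward 0/1 (blocked), now at (row=2, col=0)
  L: turn left, now facing East
  F4: move forward 4, now at (row=2, col=4)
  R: turn right, now facing South
Final: (row=2, col=4), facing South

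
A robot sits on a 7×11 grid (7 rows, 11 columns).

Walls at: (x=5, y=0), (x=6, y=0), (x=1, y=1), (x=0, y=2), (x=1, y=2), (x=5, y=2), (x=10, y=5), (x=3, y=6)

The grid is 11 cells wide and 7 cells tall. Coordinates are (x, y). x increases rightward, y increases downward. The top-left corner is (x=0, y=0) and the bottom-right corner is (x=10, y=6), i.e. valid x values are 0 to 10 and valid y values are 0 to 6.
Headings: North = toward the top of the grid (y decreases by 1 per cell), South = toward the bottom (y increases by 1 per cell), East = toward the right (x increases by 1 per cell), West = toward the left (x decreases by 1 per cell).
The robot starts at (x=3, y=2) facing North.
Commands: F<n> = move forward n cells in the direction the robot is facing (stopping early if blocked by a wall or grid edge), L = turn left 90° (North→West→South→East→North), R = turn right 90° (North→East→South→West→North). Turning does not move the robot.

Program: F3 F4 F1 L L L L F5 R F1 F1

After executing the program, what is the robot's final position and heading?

Answer: Final position: (x=4, y=0), facing East

Derivation:
Start: (x=3, y=2), facing North
  F3: move forward 2/3 (blocked), now at (x=3, y=0)
  F4: move forward 0/4 (blocked), now at (x=3, y=0)
  F1: move forward 0/1 (blocked), now at (x=3, y=0)
  L: turn left, now facing West
  L: turn left, now facing South
  L: turn left, now facing East
  L: turn left, now facing North
  F5: move forward 0/5 (blocked), now at (x=3, y=0)
  R: turn right, now facing East
  F1: move forward 1, now at (x=4, y=0)
  F1: move forward 0/1 (blocked), now at (x=4, y=0)
Final: (x=4, y=0), facing East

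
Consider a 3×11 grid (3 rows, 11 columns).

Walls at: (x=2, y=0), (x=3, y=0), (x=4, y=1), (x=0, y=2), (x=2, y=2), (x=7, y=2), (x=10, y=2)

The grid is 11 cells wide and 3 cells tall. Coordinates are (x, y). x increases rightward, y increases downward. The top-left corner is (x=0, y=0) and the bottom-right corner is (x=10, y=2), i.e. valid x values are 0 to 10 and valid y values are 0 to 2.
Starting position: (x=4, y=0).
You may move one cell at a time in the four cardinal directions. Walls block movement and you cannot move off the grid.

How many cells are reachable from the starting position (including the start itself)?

BFS flood-fill from (x=4, y=0):
  Distance 0: (x=4, y=0)
  Distance 1: (x=5, y=0)
  Distance 2: (x=6, y=0), (x=5, y=1)
  Distance 3: (x=7, y=0), (x=6, y=1), (x=5, y=2)
  Distance 4: (x=8, y=0), (x=7, y=1), (x=4, y=2), (x=6, y=2)
  Distance 5: (x=9, y=0), (x=8, y=1), (x=3, y=2)
  Distance 6: (x=10, y=0), (x=3, y=1), (x=9, y=1), (x=8, y=2)
  Distance 7: (x=2, y=1), (x=10, y=1), (x=9, y=2)
  Distance 8: (x=1, y=1)
  Distance 9: (x=1, y=0), (x=0, y=1), (x=1, y=2)
  Distance 10: (x=0, y=0)
Total reachable: 26 (grid has 26 open cells total)

Answer: Reachable cells: 26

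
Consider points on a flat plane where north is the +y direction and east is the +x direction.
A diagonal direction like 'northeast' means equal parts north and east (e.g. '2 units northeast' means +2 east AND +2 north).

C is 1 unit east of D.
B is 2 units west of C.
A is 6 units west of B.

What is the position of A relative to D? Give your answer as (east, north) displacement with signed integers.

Answer: A is at (east=-7, north=0) relative to D.

Derivation:
Place D at the origin (east=0, north=0).
  C is 1 unit east of D: delta (east=+1, north=+0); C at (east=1, north=0).
  B is 2 units west of C: delta (east=-2, north=+0); B at (east=-1, north=0).
  A is 6 units west of B: delta (east=-6, north=+0); A at (east=-7, north=0).
Therefore A relative to D: (east=-7, north=0).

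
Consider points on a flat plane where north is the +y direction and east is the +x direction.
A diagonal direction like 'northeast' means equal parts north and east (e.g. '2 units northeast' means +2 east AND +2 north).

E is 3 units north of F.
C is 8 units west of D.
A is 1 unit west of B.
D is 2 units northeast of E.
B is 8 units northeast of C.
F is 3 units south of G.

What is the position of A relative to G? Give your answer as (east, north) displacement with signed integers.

Answer: A is at (east=1, north=10) relative to G.

Derivation:
Place G at the origin (east=0, north=0).
  F is 3 units south of G: delta (east=+0, north=-3); F at (east=0, north=-3).
  E is 3 units north of F: delta (east=+0, north=+3); E at (east=0, north=0).
  D is 2 units northeast of E: delta (east=+2, north=+2); D at (east=2, north=2).
  C is 8 units west of D: delta (east=-8, north=+0); C at (east=-6, north=2).
  B is 8 units northeast of C: delta (east=+8, north=+8); B at (east=2, north=10).
  A is 1 unit west of B: delta (east=-1, north=+0); A at (east=1, north=10).
Therefore A relative to G: (east=1, north=10).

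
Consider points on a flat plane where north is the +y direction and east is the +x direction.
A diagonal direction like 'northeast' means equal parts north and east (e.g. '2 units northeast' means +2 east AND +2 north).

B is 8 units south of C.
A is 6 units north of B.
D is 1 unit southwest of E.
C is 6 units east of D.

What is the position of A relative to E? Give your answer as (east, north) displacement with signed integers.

Answer: A is at (east=5, north=-3) relative to E.

Derivation:
Place E at the origin (east=0, north=0).
  D is 1 unit southwest of E: delta (east=-1, north=-1); D at (east=-1, north=-1).
  C is 6 units east of D: delta (east=+6, north=+0); C at (east=5, north=-1).
  B is 8 units south of C: delta (east=+0, north=-8); B at (east=5, north=-9).
  A is 6 units north of B: delta (east=+0, north=+6); A at (east=5, north=-3).
Therefore A relative to E: (east=5, north=-3).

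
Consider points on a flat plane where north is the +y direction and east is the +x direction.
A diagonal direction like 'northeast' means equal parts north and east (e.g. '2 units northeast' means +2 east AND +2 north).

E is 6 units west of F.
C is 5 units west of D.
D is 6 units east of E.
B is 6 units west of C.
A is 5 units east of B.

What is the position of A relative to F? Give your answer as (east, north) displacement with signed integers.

Place F at the origin (east=0, north=0).
  E is 6 units west of F: delta (east=-6, north=+0); E at (east=-6, north=0).
  D is 6 units east of E: delta (east=+6, north=+0); D at (east=0, north=0).
  C is 5 units west of D: delta (east=-5, north=+0); C at (east=-5, north=0).
  B is 6 units west of C: delta (east=-6, north=+0); B at (east=-11, north=0).
  A is 5 units east of B: delta (east=+5, north=+0); A at (east=-6, north=0).
Therefore A relative to F: (east=-6, north=0).

Answer: A is at (east=-6, north=0) relative to F.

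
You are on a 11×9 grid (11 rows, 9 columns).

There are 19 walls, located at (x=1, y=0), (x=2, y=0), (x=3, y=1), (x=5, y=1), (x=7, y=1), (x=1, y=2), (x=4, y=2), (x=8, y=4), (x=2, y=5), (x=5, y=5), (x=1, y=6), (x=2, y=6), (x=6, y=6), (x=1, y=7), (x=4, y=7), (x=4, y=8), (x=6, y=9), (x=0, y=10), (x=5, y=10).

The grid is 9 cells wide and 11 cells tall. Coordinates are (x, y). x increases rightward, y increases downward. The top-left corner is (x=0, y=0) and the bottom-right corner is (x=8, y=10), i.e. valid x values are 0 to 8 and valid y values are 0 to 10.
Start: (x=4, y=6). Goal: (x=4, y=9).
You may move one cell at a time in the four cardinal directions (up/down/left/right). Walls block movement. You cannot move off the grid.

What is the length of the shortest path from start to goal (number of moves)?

BFS from (x=4, y=6) until reaching (x=4, y=9):
  Distance 0: (x=4, y=6)
  Distance 1: (x=4, y=5), (x=3, y=6), (x=5, y=6)
  Distance 2: (x=4, y=4), (x=3, y=5), (x=3, y=7), (x=5, y=7)
  Distance 3: (x=4, y=3), (x=3, y=4), (x=5, y=4), (x=2, y=7), (x=6, y=7), (x=3, y=8), (x=5, y=8)
  Distance 4: (x=3, y=3), (x=5, y=3), (x=2, y=4), (x=6, y=4), (x=7, y=7), (x=2, y=8), (x=6, y=8), (x=3, y=9), (x=5, y=9)
  Distance 5: (x=3, y=2), (x=5, y=2), (x=2, y=3), (x=6, y=3), (x=1, y=4), (x=7, y=4), (x=6, y=5), (x=7, y=6), (x=8, y=7), (x=1, y=8), (x=7, y=8), (x=2, y=9), (x=4, y=9), (x=3, y=10)  <- goal reached here
One shortest path (5 moves): (x=4, y=6) -> (x=5, y=6) -> (x=5, y=7) -> (x=5, y=8) -> (x=5, y=9) -> (x=4, y=9)

Answer: Shortest path length: 5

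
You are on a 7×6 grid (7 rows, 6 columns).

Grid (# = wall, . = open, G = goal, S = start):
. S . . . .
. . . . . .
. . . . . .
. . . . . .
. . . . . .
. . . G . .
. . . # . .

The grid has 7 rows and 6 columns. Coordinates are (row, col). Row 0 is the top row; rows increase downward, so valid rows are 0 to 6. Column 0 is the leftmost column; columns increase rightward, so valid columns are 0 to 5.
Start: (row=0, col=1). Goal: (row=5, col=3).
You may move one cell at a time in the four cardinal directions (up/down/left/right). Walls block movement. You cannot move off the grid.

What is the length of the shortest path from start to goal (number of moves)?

Answer: Shortest path length: 7

Derivation:
BFS from (row=0, col=1) until reaching (row=5, col=3):
  Distance 0: (row=0, col=1)
  Distance 1: (row=0, col=0), (row=0, col=2), (row=1, col=1)
  Distance 2: (row=0, col=3), (row=1, col=0), (row=1, col=2), (row=2, col=1)
  Distance 3: (row=0, col=4), (row=1, col=3), (row=2, col=0), (row=2, col=2), (row=3, col=1)
  Distance 4: (row=0, col=5), (row=1, col=4), (row=2, col=3), (row=3, col=0), (row=3, col=2), (row=4, col=1)
  Distance 5: (row=1, col=5), (row=2, col=4), (row=3, col=3), (row=4, col=0), (row=4, col=2), (row=5, col=1)
  Distance 6: (row=2, col=5), (row=3, col=4), (row=4, col=3), (row=5, col=0), (row=5, col=2), (row=6, col=1)
  Distance 7: (row=3, col=5), (row=4, col=4), (row=5, col=3), (row=6, col=0), (row=6, col=2)  <- goal reached here
One shortest path (7 moves): (row=0, col=1) -> (row=0, col=2) -> (row=0, col=3) -> (row=1, col=3) -> (row=2, col=3) -> (row=3, col=3) -> (row=4, col=3) -> (row=5, col=3)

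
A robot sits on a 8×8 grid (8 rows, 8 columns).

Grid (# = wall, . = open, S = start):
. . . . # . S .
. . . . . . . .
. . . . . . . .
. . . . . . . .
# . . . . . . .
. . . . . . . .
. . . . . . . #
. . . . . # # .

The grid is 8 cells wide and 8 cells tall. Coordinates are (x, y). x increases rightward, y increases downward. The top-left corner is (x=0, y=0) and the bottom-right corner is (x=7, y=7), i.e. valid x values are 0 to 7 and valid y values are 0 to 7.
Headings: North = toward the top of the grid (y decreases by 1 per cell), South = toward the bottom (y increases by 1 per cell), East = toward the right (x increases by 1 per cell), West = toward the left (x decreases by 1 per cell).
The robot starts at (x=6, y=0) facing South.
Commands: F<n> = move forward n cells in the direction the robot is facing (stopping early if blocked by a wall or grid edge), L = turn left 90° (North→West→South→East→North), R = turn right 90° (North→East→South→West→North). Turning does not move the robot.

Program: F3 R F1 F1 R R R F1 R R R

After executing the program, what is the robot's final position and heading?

Answer: Final position: (x=4, y=4), facing East

Derivation:
Start: (x=6, y=0), facing South
  F3: move forward 3, now at (x=6, y=3)
  R: turn right, now facing West
  F1: move forward 1, now at (x=5, y=3)
  F1: move forward 1, now at (x=4, y=3)
  R: turn right, now facing North
  R: turn right, now facing East
  R: turn right, now facing South
  F1: move forward 1, now at (x=4, y=4)
  R: turn right, now facing West
  R: turn right, now facing North
  R: turn right, now facing East
Final: (x=4, y=4), facing East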